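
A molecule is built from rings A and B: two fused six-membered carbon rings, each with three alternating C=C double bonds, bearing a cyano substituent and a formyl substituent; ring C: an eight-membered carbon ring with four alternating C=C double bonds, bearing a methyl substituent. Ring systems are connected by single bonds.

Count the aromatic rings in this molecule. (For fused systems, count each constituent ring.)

2

Rings A and B form a fused bicyclic system with 10 sp² atoms and 10 π electrons from ring double bonds. 10 = 4(2)+2, so the system is aromatic and both rings count as aromatic (naphthalene).
Ring C has only sp² ring atoms; a planar conformation would have a fully conjugated π system of 8 electrons. But 8 = 4(2), which is 4n not 4n+2, so ring C is not aromatic (cyclooctatetraene) — cyclooctatetraene distorts into a non-planar tub to avoid antiaromaticity.
Aromatic: A, B. Total: 2.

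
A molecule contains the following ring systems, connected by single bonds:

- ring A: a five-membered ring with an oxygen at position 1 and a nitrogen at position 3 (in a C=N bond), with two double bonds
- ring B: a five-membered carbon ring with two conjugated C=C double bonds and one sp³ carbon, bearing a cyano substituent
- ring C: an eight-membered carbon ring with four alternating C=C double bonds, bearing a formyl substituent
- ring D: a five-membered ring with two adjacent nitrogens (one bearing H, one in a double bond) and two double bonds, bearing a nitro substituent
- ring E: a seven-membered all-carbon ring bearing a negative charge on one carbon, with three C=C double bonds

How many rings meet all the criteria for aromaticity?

Ring A is planar and fully conjugated; 2 ring double bonds (4 π electrons) plus a heteroatom lone pair (2) give 6 π electrons. That satisfies 4n+2 with n=1, so ring A is aromatic (oxazole).
Ring B has one sp³ carbon, so it is not fully conjugated — not aromatic (cyclopentadiene).
Ring C has only sp² ring atoms; a planar conformation would have a fully conjugated π system of 8 electrons. But 8 = 4(2), which is 4n not 4n+2, so ring C is not aromatic (cyclooctatetraene) — cyclooctatetraene distorts into a non-planar tub to avoid antiaromaticity.
Ring D is planar and fully conjugated; 2 ring double bonds (4 π electrons) plus a heteroatom lone pair (2) give 6 π electrons. That satisfies 4n+2 with n=1, so ring D is aromatic (pyrazole).
Ring E has only sp² ring atoms; a planar conformation would have a fully conjugated π system of 8 electrons. But 8 = 4(2), which is 4n not 4n+2, so ring E is not aromatic (cycloheptatrienyl anion).
Aromatic: A, D. Total: 2.

2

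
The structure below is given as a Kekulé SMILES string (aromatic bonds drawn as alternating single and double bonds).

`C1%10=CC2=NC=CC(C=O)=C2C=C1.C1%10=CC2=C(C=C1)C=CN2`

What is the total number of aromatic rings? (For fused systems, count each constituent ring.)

The SMILES encodes two fused six-membered rings, each with three alternating double bonds; one ring is all carbon and the other has one ring nitrogen; a six-membered carbon ring with three alternating C=C double bonds, fused to a five-membered ring containing one N–H nitrogen and two C=C double bonds.
The fused 6/6-membered bicyclic (with one nitrogen) is a single π system with 10 sp² atoms and 10 π electrons from ring double bonds. 10 = 4(2)+2, so the system is aromatic and both rings count as aromatic (quinoline).
The fused 6/5-membered bicyclic (with one N–H) is a single π system with 9 sp² atoms and 10 π electrons from ring double bonds plus a heteroatom lone pair. 10 = 4(2)+2, so the system is aromatic and both rings count as aromatic (indole).
4 of the 4 rings are aromatic. Total: 4.

4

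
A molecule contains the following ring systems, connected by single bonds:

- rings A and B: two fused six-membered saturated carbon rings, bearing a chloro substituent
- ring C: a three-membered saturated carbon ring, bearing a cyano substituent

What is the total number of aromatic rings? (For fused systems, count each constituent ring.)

Ring A has only sp³ atoms, so it is not fully conjugated — not aromatic (cyclohexane ring).
Ring B has only sp³ atoms, so it is not fully conjugated — not aromatic (cyclohexane ring).
Ring C has only sp³ atoms, so it is not fully conjugated — not aromatic (cyclopropane).
No ring is aromatic. Total: 0.

0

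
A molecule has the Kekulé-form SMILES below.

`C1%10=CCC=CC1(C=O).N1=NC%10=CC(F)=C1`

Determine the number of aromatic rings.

1

The SMILES encodes a six-membered carbon ring with two isolated C=C double bonds and two sp³ carbons; a six-membered ring with two adjacent nitrogens and three alternating double bonds.
The 6-membered ring has two sp³ carbons, so it is not fully conjugated — not aromatic (1,4-cyclohexadiene).
The 6-membered ring with two nitrogens (1,2) is fully conjugated (every ring atom contributes a p orbital); 3 ring double bonds give 6 π electrons. That satisfies 4n+2 with n=1, so it is aromatic (pyridazine).
1 of the 2 rings is aromatic. Total: 1.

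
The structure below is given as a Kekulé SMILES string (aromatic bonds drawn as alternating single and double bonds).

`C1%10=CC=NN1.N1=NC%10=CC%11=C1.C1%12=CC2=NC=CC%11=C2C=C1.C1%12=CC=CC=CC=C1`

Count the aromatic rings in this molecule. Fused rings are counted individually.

The SMILES encodes a five-membered ring with two adjacent nitrogens (one bearing H, one in a double bond) and two double bonds; a six-membered ring with two adjacent nitrogens and three alternating double bonds; two fused six-membered rings, each with three alternating double bonds; one ring is all carbon and the other has one ring nitrogen; an eight-membered carbon ring with four alternating C=C double bonds.
The 5-membered ring with two adjacent nitrogens (one N–H, one =N–) has a continuous p-orbital overlap around the ring; 2 ring double bonds (4 π electrons) plus a heteroatom lone pair (2) give 6 π electrons. That satisfies 4n+2 with n=1, so it is aromatic (pyrazole).
The 6-membered ring with two nitrogens (1,2) is planar and fully conjugated; 3 ring double bonds give 6 π electrons. That satisfies 4n+2 with n=1, so it is aromatic (pyridazine).
The fused 6/6-membered bicyclic (with one nitrogen) is a single π system with 10 sp² atoms and 10 π electrons from ring double bonds. 10 = 4(2)+2, so the system is aromatic and both rings count as aromatic (quinoline).
The 8-membered ring has only sp² ring atoms; a planar conformation would have a fully conjugated π system of 8 electrons. But 8 = 4(2), which is 4n not 4n+2, so it is not aromatic (cyclooctatetraene) — cyclooctatetraene distorts into a non-planar tub to avoid antiaromaticity.
4 of the 5 rings are aromatic. Total: 4.

4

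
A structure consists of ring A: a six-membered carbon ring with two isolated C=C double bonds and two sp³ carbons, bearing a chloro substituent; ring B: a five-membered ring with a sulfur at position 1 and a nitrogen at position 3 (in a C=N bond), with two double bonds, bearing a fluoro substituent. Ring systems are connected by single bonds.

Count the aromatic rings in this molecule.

1

Ring A has two sp³ carbons, so it is not fully conjugated — not aromatic (1,4-cyclohexadiene).
Ring B is planar and fully conjugated; 2 ring double bonds (4 π electrons) plus a heteroatom lone pair (2) give 6 π electrons. 6 = 4(1)+2, so ring B is aromatic (thiazole).
Aromatic: B. Total: 1.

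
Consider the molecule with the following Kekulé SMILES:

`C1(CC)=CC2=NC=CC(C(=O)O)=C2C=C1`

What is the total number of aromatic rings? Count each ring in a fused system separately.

The SMILES encodes two fused six-membered rings, each with three alternating double bonds; one ring is all carbon and the other has one ring nitrogen.
The fused 6/6-membered bicyclic (with one nitrogen) is a single π system with 10 sp² atoms and 10 π electrons from ring double bonds. 10 = 4(2)+2, so the system is aromatic and both rings count as aromatic (quinoline).
2 of the 2 rings are aromatic. Total: 2.

2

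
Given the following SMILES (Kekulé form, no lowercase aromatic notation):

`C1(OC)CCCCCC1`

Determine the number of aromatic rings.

The SMILES encodes a seven-membered saturated carbon ring.
The 7-membered ring has only sp³ atoms, so it is not fully conjugated — not aromatic (cycloheptane).

0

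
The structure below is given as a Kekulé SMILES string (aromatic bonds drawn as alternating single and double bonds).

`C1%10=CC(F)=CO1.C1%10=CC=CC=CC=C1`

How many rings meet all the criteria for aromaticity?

1

The SMILES encodes a five-membered ring of four carbons and one oxygen, with two C=C double bonds; an eight-membered carbon ring with four alternating C=C double bonds.
The 5-membered ring with one oxygen has a continuous p-orbital overlap around the ring; 2 ring double bonds (4 π electrons) plus a heteroatom lone pair (2) give 6 π electrons. That satisfies 4n+2 with n=1, so it is aromatic (furan).
The 8-membered ring has only sp² ring atoms; a planar conformation would have a fully conjugated π system of 8 electrons. But 8 = 4(2), which is 4n not 4n+2, so it is not aromatic (cyclooctatetraene) — cyclooctatetraene distorts into a non-planar tub to avoid antiaromaticity.
1 of the 2 rings is aromatic. Total: 1.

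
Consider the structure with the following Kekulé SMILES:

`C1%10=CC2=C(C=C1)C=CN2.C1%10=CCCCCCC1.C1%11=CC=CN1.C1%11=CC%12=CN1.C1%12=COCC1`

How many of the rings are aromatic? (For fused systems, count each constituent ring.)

The SMILES encodes a six-membered carbon ring with three alternating C=C double bonds, fused to a five-membered ring containing one N–H nitrogen and two C=C double bonds; an eight-membered carbon ring with one C=C double bond; a five-membered ring of four carbons and one nitrogen bearing a hydrogen, with two C=C double bonds; a five-membered ring of four carbons and one nitrogen bearing a hydrogen, with two C=C double bonds; a five-membered ring of four carbons and one oxygen, with one C=C double bond and two sp³ carbons.
The fused 6/5-membered bicyclic (with one N–H) is a single π system with 9 sp² atoms and 10 π electrons from ring double bonds plus a heteroatom lone pair. 10 = 4(2)+2, so the system is aromatic and both rings count as aromatic (indole).
The 8-membered ring has six sp³ carbons, so it is not fully conjugated — not aromatic (cyclooctene).
The 5-membered ring with one N–H is fully conjugated (every ring atom contributes a p orbital); 2 ring double bonds (4 π electrons) plus a heteroatom lone pair (2) give 6 π electrons. That satisfies 4n+2 with n=1, so it is aromatic (pyrrole).
The second 5-membered ring with one N–H is fully conjugated (every ring atom contributes a p orbital); 2 ring double bonds (4 π electrons) plus a heteroatom lone pair (2) give 6 π electrons. 6 = 4(1)+2, so it is aromatic (pyrrole).
The 5-membered ring with one oxygen has two sp³ carbons, so it is not fully conjugated — not aromatic (2,3-dihydrofuran).
4 of the 6 rings are aromatic. Total: 4.

4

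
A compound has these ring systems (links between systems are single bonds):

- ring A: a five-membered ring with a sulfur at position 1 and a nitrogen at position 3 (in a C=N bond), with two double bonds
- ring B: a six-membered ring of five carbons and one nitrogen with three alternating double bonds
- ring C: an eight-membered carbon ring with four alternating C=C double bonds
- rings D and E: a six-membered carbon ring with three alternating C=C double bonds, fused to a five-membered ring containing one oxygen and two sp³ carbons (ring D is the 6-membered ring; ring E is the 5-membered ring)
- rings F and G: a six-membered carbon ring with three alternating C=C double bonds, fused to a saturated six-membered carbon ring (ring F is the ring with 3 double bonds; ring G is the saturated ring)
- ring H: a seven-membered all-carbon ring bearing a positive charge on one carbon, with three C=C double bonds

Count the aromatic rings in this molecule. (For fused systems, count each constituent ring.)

Ring A is planar and fully conjugated; 2 ring double bonds (4 π electrons) plus a heteroatom lone pair (2) give 6 π electrons. Since 6 = 4n+2 (n=1), ring A is aromatic (thiazole).
Ring B is fully conjugated (every ring atom contributes a p orbital); 3 ring double bonds give 6 π electrons. Since 6 = 4n+2 (n=1), ring B is aromatic (pyridine).
Ring C has only sp² ring atoms; a planar conformation would have a fully conjugated π system of 8 electrons. But 8 = 4(2), which is 4n not 4n+2, so ring C is not aromatic (cyclooctatetraene) — cyclooctatetraene distorts into a non-planar tub to avoid antiaromaticity.
Ring D has a continuous p-orbital overlap around the ring; 3 ring double bonds give 6 π electrons. That satisfies 4n+2 with n=1, so ring D is aromatic (benzene ring).
Ring E has two sp³ carbons, so it is not fully conjugated — not aromatic (oxolane ring).
Ring F is fully conjugated (every ring atom contributes a p orbital); 3 ring double bonds give 6 π electrons. Since 6 = 4n+2 (n=1), ring F is aromatic (benzene ring).
Ring G has four sp³ carbons, so it is not fully conjugated — not aromatic (cyclohexane ring).
Ring H is fully conjugated (every ring atom contributes a p orbital); 3 ring double bonds (6 π electrons) plus the carbocation's empty p orbital (0, but keeps the ring conjugated) give 6 π electrons. That satisfies 4n+2 with n=1, so ring H is aromatic (tropylium cation).
Aromatic: A, B, D, F, H. Total: 5.

5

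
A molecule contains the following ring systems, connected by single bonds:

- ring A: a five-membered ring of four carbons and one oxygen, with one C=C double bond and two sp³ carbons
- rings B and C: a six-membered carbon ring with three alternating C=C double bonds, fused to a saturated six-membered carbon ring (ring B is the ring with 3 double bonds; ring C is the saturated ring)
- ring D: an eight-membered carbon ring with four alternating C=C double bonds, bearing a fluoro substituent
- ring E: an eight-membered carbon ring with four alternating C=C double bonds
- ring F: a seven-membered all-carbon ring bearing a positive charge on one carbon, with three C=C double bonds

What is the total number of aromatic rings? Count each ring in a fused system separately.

Ring A has two sp³ carbons, so it is not fully conjugated — not aromatic (2,3-dihydrofuran).
Ring B is planar and fully conjugated; 3 ring double bonds give 6 π electrons. Since 6 = 4n+2 (n=1), ring B is aromatic (benzene ring).
Ring C has four sp³ carbons, so it is not fully conjugated — not aromatic (cyclohexane ring).
Ring D has only sp² ring atoms; a planar conformation would have a fully conjugated π system of 8 electrons. But 8 = 4(2), which is 4n not 4n+2, so ring D is not aromatic (cyclooctatetraene) — cyclooctatetraene distorts into a non-planar tub to avoid antiaromaticity.
Ring E has only sp² ring atoms; a planar conformation would have a fully conjugated π system of 8 electrons. But 8 = 4(2), which is 4n not 4n+2, so ring E is not aromatic (cyclooctatetraene) — cyclooctatetraene distorts into a non-planar tub to avoid antiaromaticity.
Ring F has a continuous p-orbital overlap around the ring; 3 ring double bonds (6 π electrons) plus the carbocation's empty p orbital (0, but keeps the ring conjugated) give 6 π electrons. Since 6 = 4n+2 (n=1), ring F is aromatic (tropylium cation).
Aromatic: B, F. Total: 2.

2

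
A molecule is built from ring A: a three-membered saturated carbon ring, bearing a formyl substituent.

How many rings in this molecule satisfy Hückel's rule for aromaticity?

0

Ring A has only sp³ atoms, so it is not fully conjugated — not aromatic (cyclopropane).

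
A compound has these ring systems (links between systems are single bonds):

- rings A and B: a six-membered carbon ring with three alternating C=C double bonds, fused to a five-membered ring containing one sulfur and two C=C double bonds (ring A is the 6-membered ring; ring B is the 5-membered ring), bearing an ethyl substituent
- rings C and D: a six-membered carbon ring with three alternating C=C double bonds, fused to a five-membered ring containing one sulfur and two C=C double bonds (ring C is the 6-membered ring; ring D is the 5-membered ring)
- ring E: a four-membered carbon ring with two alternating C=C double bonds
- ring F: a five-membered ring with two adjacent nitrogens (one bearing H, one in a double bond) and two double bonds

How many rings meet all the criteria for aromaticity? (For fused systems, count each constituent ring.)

Rings A and B form a fused bicyclic system (with one sulfur) with 9 sp² atoms and 10 π electrons from ring double bonds plus a heteroatom lone pair. 10 = 4(2)+2, so the system is aromatic and both rings count as aromatic (benzothiophene).
Rings C and D form a fused bicyclic system (with one sulfur) with 9 sp² atoms and 10 π electrons from ring double bonds plus a heteroatom lone pair. 10 = 4(2)+2, so the system is aromatic and both rings count as aromatic (benzothiophene).
Ring E has only sp² ring atoms; a planar conformation would have a fully conjugated π system of 4 electrons. But 4 = 4(1), which is 4n not 4n+2, so ring E is not aromatic (cyclobutadiene) — cyclobutadiene is antiaromatic and distorts to a rectangle.
Ring F is planar and fully conjugated; 2 ring double bonds (4 π electrons) plus a heteroatom lone pair (2) give 6 π electrons. 6 = 4(1)+2, so ring F is aromatic (pyrazole).
Aromatic: A, B, C, D, F. Total: 5.

5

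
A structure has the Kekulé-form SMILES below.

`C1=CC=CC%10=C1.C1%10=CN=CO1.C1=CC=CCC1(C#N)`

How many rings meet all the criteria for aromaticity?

2

The SMILES encodes a six-membered carbon ring with three alternating C=C double bonds; a five-membered ring with an oxygen at position 1 and a nitrogen at position 3 (in a C=N bond), with two double bonds; a six-membered carbon ring with two conjugated C=C double bonds and two sp³ carbons.
The 6-membered ring has a continuous p-orbital overlap around the ring; 3 ring double bonds give 6 π electrons. 6 = 4(1)+2, so it is aromatic (benzene).
The 5-membered ring with one oxygen and one =N– has a continuous p-orbital overlap around the ring; 2 ring double bonds (4 π electrons) plus a heteroatom lone pair (2) give 6 π electrons. Since 6 = 4n+2 (n=1), it is aromatic (oxazole).
The second 6-membered ring has two sp³ carbons, so it is not fully conjugated — not aromatic (1,3-cyclohexadiene).
2 of the 3 rings are aromatic. Total: 2.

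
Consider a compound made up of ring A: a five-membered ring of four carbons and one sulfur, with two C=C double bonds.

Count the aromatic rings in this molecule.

1

Ring A has a continuous p-orbital overlap around the ring; 2 ring double bonds (4 π electrons) plus a heteroatom lone pair (2) give 6 π electrons. That satisfies 4n+2 with n=1, so ring A is aromatic (thiophene).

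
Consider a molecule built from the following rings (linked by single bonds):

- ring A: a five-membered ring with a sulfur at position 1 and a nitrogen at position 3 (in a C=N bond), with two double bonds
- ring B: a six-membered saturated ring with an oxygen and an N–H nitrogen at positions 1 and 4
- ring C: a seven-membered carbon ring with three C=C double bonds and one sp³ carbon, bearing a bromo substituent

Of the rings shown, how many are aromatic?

Ring A has a continuous p-orbital overlap around the ring; 2 ring double bonds (4 π electrons) plus a heteroatom lone pair (2) give 6 π electrons. That satisfies 4n+2 with n=1, so ring A is aromatic (thiazole).
Ring B has only sp³ atoms, so it is not fully conjugated — not aromatic (morpholine).
Ring C has one sp³ carbon, so it is not fully conjugated — not aromatic (cycloheptatriene).
Aromatic: A. Total: 1.

1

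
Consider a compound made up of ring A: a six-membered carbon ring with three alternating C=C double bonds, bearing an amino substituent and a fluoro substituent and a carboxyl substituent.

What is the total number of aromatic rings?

1

Ring A has a continuous p-orbital overlap around the ring; 3 ring double bonds give 6 π electrons. 6 = 4(1)+2, so ring A is aromatic (benzene).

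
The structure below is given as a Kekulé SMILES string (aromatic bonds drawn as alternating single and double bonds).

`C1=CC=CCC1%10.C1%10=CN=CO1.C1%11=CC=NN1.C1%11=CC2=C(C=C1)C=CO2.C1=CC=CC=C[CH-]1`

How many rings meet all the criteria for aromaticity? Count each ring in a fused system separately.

4

The SMILES encodes a six-membered carbon ring with two conjugated C=C double bonds and two sp³ carbons; a five-membered ring with an oxygen at position 1 and a nitrogen at position 3 (in a C=N bond), with two double bonds; a five-membered ring with two adjacent nitrogens (one bearing H, one in a double bond) and two double bonds; a six-membered carbon ring with three alternating C=C double bonds, fused to a five-membered ring containing one oxygen and two C=C double bonds; a seven-membered all-carbon ring bearing a negative charge on one carbon, with three C=C double bonds.
The 6-membered ring has two sp³ carbons, so it is not fully conjugated — not aromatic (1,3-cyclohexadiene).
The 5-membered ring with one oxygen and one =N– is planar and fully conjugated; 2 ring double bonds (4 π electrons) plus a heteroatom lone pair (2) give 6 π electrons. 6 = 4(1)+2, so it is aromatic (oxazole).
The 5-membered ring with two adjacent nitrogens (one N–H, one =N–) has a continuous p-orbital overlap around the ring; 2 ring double bonds (4 π electrons) plus a heteroatom lone pair (2) give 6 π electrons. That satisfies 4n+2 with n=1, so it is aromatic (pyrazole).
The fused 6/5-membered bicyclic (with one oxygen) is a single π system with 9 sp² atoms and 10 π electrons from ring double bonds plus a heteroatom lone pair. 10 = 4(2)+2, so the system is aromatic and both rings count as aromatic (benzofuran).
The 7-membered ring has only sp² ring atoms; a planar conformation would have a fully conjugated π system of 8 electrons. But 8 = 4(2), which is 4n not 4n+2, so it is not aromatic (cycloheptatrienyl anion).
4 of the 6 rings are aromatic. Total: 4.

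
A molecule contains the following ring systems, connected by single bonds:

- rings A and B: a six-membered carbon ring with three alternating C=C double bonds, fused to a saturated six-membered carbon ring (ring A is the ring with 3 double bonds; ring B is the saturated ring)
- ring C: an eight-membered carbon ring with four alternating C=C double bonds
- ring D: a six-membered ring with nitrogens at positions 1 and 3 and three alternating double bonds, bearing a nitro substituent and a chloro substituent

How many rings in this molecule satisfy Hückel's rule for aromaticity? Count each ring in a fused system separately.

Ring A is planar and fully conjugated; 3 ring double bonds give 6 π electrons. That satisfies 4n+2 with n=1, so ring A is aromatic (benzene ring).
Ring B has four sp³ carbons, so it is not fully conjugated — not aromatic (cyclohexane ring).
Ring C has only sp² ring atoms; a planar conformation would have a fully conjugated π system of 8 electrons. But 8 = 4(2), which is 4n not 4n+2, so ring C is not aromatic (cyclooctatetraene) — cyclooctatetraene distorts into a non-planar tub to avoid antiaromaticity.
Ring D is planar and fully conjugated; 3 ring double bonds give 6 π electrons. Since 6 = 4n+2 (n=1), ring D is aromatic (pyrimidine).
Aromatic: A, D. Total: 2.

2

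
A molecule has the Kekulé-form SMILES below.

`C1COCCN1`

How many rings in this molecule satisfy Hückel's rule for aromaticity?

0

The SMILES encodes a six-membered saturated ring with an oxygen and an N–H nitrogen at positions 1 and 4.
The 6-membered ring with one oxygen and one N–H (1,4) has only sp³ atoms, so it is not fully conjugated — not aromatic (morpholine).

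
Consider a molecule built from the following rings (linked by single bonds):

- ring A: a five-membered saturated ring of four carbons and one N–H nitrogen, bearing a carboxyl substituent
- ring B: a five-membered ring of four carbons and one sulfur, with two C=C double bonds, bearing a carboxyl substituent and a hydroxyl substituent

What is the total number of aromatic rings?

Ring A has only sp³ atoms, so it is not fully conjugated — not aromatic (pyrrolidine).
Ring B is fully conjugated (every ring atom contributes a p orbital); 2 ring double bonds (4 π electrons) plus a heteroatom lone pair (2) give 6 π electrons. 6 = 4(1)+2, so ring B is aromatic (thiophene).
Aromatic: B. Total: 1.

1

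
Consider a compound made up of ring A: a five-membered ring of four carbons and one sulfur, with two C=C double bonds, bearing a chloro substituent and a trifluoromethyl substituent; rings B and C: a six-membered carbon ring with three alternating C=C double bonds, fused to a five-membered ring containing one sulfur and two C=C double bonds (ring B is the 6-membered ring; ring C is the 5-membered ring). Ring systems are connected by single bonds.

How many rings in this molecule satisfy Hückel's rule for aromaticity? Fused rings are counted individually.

Ring A is fully conjugated (every ring atom contributes a p orbital); 2 ring double bonds (4 π electrons) plus a heteroatom lone pair (2) give 6 π electrons. Since 6 = 4n+2 (n=1), ring A is aromatic (thiophene).
Rings B and C form a fused bicyclic system (with one sulfur) with 9 sp² atoms and 10 π electrons from ring double bonds plus a heteroatom lone pair. 10 = 4(2)+2, so the system is aromatic and both rings count as aromatic (benzothiophene).
Aromatic: A, B, C. Total: 3.

3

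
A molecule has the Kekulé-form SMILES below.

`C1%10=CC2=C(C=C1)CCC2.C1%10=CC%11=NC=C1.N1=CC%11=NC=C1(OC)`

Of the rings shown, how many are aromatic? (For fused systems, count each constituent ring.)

The SMILES encodes a six-membered carbon ring with three alternating C=C double bonds, fused to a saturated five-membered carbon ring; a six-membered ring of five carbons and one nitrogen with three alternating double bonds; a six-membered ring with nitrogens at positions 1 and 4 and three alternating double bonds.
The 6-membered ring has a continuous p-orbital overlap around the ring; 3 ring double bonds give 6 π electrons. That satisfies 4n+2 with n=1, so it is aromatic (benzene ring).
The 5-membered ring has three sp³ carbons, so it is not fully conjugated — not aromatic (cyclopentane ring).
The 6-membered ring with one nitrogen has a continuous p-orbital overlap around the ring; 3 ring double bonds give 6 π electrons. 6 = 4(1)+2, so it is aromatic (pyridine).
The 6-membered ring with two nitrogens (1,4) has a continuous p-orbital overlap around the ring; 3 ring double bonds give 6 π electrons. 6 = 4(1)+2, so it is aromatic (pyrazine).
3 of the 4 rings are aromatic. Total: 3.

3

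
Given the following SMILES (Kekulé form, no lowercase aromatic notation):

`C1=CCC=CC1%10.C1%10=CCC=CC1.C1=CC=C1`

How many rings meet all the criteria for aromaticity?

The SMILES encodes a six-membered carbon ring with two isolated C=C double bonds and two sp³ carbons; a six-membered carbon ring with two isolated C=C double bonds and two sp³ carbons; a four-membered carbon ring with two alternating C=C double bonds.
The 6-membered ring has two sp³ carbons, so it is not fully conjugated — not aromatic (1,4-cyclohexadiene).
The second 6-membered ring has two sp³ carbons, so it is not fully conjugated — not aromatic (1,4-cyclohexadiene).
The 4-membered ring has only sp² ring atoms; a planar conformation would have a fully conjugated π system of 4 electrons. But 4 = 4(1), which is 4n not 4n+2, so it is not aromatic (cyclobutadiene) — cyclobutadiene is antiaromatic and distorts to a rectangle.
None of the rings are aromatic. Total: 0.

0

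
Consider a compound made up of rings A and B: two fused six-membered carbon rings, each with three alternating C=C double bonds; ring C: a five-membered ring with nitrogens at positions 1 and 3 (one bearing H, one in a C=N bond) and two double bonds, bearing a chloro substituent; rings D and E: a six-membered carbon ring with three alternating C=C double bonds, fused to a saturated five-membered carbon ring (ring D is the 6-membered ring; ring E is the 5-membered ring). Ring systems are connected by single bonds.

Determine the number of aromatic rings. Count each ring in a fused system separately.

Rings A and B form a fused bicyclic system with 10 sp² atoms and 10 π electrons from ring double bonds. 10 = 4(2)+2, so the system is aromatic and both rings count as aromatic (naphthalene).
Ring C is planar and fully conjugated; 2 ring double bonds (4 π electrons) plus a heteroatom lone pair (2) give 6 π electrons. That satisfies 4n+2 with n=1, so ring C is aromatic (imidazole).
Ring D is fully conjugated (every ring atom contributes a p orbital); 3 ring double bonds give 6 π electrons. 6 = 4(1)+2, so ring D is aromatic (benzene ring).
Ring E has three sp³ carbons, so it is not fully conjugated — not aromatic (cyclopentane ring).
Aromatic: A, B, C, D. Total: 4.

4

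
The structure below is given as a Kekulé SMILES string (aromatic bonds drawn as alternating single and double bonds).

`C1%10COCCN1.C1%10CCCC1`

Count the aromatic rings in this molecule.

The SMILES encodes a six-membered saturated ring with an oxygen and an N–H nitrogen at positions 1 and 4; a five-membered saturated carbon ring.
The 6-membered ring with one oxygen and one N–H (1,4) has only sp³ atoms, so it is not fully conjugated — not aromatic (morpholine).
The 5-membered ring has only sp³ atoms, so it is not fully conjugated — not aromatic (cyclopentane).
None of the rings are aromatic. Total: 0.

0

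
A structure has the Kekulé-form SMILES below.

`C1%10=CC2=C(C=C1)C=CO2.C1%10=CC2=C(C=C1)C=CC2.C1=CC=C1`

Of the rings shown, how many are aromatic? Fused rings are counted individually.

The SMILES encodes a six-membered carbon ring with three alternating C=C double bonds, fused to a five-membered ring containing one oxygen and two C=C double bonds; a six-membered carbon ring with three alternating C=C double bonds, fused to a five-membered carbon ring containing one C=C double bond and one sp³ carbon; a four-membered carbon ring with two alternating C=C double bonds.
The fused 6/5-membered bicyclic (with one oxygen) is a single π system with 9 sp² atoms and 10 π electrons from ring double bonds plus a heteroatom lone pair. 10 = 4(2)+2, so the system is aromatic and both rings count as aromatic (benzofuran).
The 6-membered ring is fully conjugated (every ring atom contributes a p orbital); 3 ring double bonds give 6 π electrons. Since 6 = 4n+2 (n=1), it is aromatic (benzene ring).
The 5-membered ring has one sp³ carbon, so it is not fully conjugated — not aromatic (cyclopentene ring).
The 4-membered ring has only sp² ring atoms; a planar conformation would have a fully conjugated π system of 4 electrons. But 4 = 4(1), which is 4n not 4n+2, so it is not aromatic (cyclobutadiene) — cyclobutadiene is antiaromatic and distorts to a rectangle.
3 of the 5 rings are aromatic. Total: 3.

3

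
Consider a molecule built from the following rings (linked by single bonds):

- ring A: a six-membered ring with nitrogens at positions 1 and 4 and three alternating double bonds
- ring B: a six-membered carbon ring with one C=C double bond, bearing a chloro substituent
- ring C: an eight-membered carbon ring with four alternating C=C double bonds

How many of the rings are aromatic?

Ring A is fully conjugated (every ring atom contributes a p orbital); 3 ring double bonds give 6 π electrons. 6 = 4(1)+2, so ring A is aromatic (pyrazine).
Ring B has four sp³ carbons, so it is not fully conjugated — not aromatic (cyclohexene).
Ring C has only sp² ring atoms; a planar conformation would have a fully conjugated π system of 8 electrons. But 8 = 4(2), which is 4n not 4n+2, so ring C is not aromatic (cyclooctatetraene) — cyclooctatetraene distorts into a non-planar tub to avoid antiaromaticity.
Aromatic: A. Total: 1.

1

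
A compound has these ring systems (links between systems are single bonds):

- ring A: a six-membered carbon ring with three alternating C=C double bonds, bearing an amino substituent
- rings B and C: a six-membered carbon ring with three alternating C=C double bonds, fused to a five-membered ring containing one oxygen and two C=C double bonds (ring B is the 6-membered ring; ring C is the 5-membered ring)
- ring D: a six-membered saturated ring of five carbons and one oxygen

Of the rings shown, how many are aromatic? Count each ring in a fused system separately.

3

Ring A has a continuous p-orbital overlap around the ring; 3 ring double bonds give 6 π electrons. That satisfies 4n+2 with n=1, so ring A is aromatic (benzene).
Rings B and C form a fused bicyclic system (with one oxygen) with 9 sp² atoms and 10 π electrons from ring double bonds plus a heteroatom lone pair. 10 = 4(2)+2, so the system is aromatic and both rings count as aromatic (benzofuran).
Ring D has only sp³ atoms, so it is not fully conjugated — not aromatic (tetrahydropyran).
Aromatic: A, B, C. Total: 3.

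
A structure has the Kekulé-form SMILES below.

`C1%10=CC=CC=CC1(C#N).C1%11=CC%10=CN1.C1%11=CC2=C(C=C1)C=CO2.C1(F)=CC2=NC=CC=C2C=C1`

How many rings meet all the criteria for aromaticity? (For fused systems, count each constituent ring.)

The SMILES encodes a seven-membered carbon ring with three C=C double bonds and one sp³ carbon; a five-membered ring of four carbons and one nitrogen bearing a hydrogen, with two C=C double bonds; a six-membered carbon ring with three alternating C=C double bonds, fused to a five-membered ring containing one oxygen and two C=C double bonds; two fused six-membered rings, each with three alternating double bonds; one ring is all carbon and the other has one ring nitrogen.
The 7-membered ring has one sp³ carbon, so it is not fully conjugated — not aromatic (cycloheptatriene).
The 5-membered ring with one N–H has a continuous p-orbital overlap around the ring; 2 ring double bonds (4 π electrons) plus a heteroatom lone pair (2) give 6 π electrons. 6 = 4(1)+2, so it is aromatic (pyrrole).
The fused 6/5-membered bicyclic (with one oxygen) is a single π system with 9 sp² atoms and 10 π electrons from ring double bonds plus a heteroatom lone pair. 10 = 4(2)+2, so the system is aromatic and both rings count as aromatic (benzofuran).
The fused 6/6-membered bicyclic (with one nitrogen) is a single π system with 10 sp² atoms and 10 π electrons from ring double bonds. 10 = 4(2)+2, so the system is aromatic and both rings count as aromatic (quinoline).
5 of the 6 rings are aromatic. Total: 5.

5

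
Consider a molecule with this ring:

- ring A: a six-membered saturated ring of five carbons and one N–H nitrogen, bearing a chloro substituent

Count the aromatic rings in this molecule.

Ring A has only sp³ atoms, so it is not fully conjugated — not aromatic (piperidine).

0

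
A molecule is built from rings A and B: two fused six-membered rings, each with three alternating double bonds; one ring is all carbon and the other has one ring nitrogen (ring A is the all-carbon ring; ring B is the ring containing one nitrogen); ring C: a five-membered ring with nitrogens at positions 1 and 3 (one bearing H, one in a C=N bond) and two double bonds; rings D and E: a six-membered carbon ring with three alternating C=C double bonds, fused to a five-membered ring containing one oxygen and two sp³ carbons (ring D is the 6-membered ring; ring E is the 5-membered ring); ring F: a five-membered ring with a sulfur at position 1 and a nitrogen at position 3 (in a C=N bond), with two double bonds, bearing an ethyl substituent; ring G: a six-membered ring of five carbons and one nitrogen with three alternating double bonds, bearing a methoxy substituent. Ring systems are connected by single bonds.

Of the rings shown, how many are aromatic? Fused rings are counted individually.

Rings A and B form a fused bicyclic system (with one nitrogen) with 10 sp² atoms and 10 π electrons from ring double bonds. 10 = 4(2)+2, so the system is aromatic and both rings count as aromatic (quinoline).
Ring C has a continuous p-orbital overlap around the ring; 2 ring double bonds (4 π electrons) plus a heteroatom lone pair (2) give 6 π electrons. That satisfies 4n+2 with n=1, so ring C is aromatic (imidazole).
Ring D has a continuous p-orbital overlap around the ring; 3 ring double bonds give 6 π electrons. That satisfies 4n+2 with n=1, so ring D is aromatic (benzene ring).
Ring E has two sp³ carbons, so it is not fully conjugated — not aromatic (oxolane ring).
Ring F is planar and fully conjugated; 2 ring double bonds (4 π electrons) plus a heteroatom lone pair (2) give 6 π electrons. 6 = 4(1)+2, so ring F is aromatic (thiazole).
Ring G has a continuous p-orbital overlap around the ring; 3 ring double bonds give 6 π electrons. That satisfies 4n+2 with n=1, so ring G is aromatic (pyridine).
Aromatic: A, B, C, D, F, G. Total: 6.

6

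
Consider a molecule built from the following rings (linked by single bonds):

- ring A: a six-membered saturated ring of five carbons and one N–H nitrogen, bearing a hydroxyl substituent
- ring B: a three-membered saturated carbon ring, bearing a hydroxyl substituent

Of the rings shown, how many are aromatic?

0

Ring A has only sp³ atoms, so it is not fully conjugated — not aromatic (piperidine).
Ring B has only sp³ atoms, so it is not fully conjugated — not aromatic (cyclopropane).
No ring is aromatic. Total: 0.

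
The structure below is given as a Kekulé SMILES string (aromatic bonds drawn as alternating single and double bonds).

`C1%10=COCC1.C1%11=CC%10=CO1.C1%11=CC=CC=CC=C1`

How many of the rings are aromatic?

The SMILES encodes a five-membered ring of four carbons and one oxygen, with one C=C double bond and two sp³ carbons; a five-membered ring of four carbons and one oxygen, with two C=C double bonds; an eight-membered carbon ring with four alternating C=C double bonds.
The 5-membered ring with one oxygen has two sp³ carbons, so it is not fully conjugated — not aromatic (2,3-dihydrofuran).
The second 5-membered ring with one oxygen has a continuous p-orbital overlap around the ring; 2 ring double bonds (4 π electrons) plus a heteroatom lone pair (2) give 6 π electrons. That satisfies 4n+2 with n=1, so it is aromatic (furan).
The 8-membered ring has only sp² ring atoms; a planar conformation would have a fully conjugated π system of 8 electrons. But 8 = 4(2), which is 4n not 4n+2, so it is not aromatic (cyclooctatetraene) — cyclooctatetraene distorts into a non-planar tub to avoid antiaromaticity.
1 of the 3 rings is aromatic. Total: 1.

1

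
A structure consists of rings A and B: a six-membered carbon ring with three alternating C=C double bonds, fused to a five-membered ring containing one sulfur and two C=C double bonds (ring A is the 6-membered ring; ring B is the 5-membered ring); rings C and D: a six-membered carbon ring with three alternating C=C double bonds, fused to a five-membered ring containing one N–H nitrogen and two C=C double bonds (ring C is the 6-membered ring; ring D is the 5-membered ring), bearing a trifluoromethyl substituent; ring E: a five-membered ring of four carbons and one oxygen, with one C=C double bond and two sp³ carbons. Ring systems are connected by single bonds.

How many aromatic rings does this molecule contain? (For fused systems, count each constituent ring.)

Rings A and B form a fused bicyclic system (with one sulfur) with 9 sp² atoms and 10 π electrons from ring double bonds plus a heteroatom lone pair. 10 = 4(2)+2, so the system is aromatic and both rings count as aromatic (benzothiophene).
Rings C and D form a fused bicyclic system (with one N–H) with 9 sp² atoms and 10 π electrons from ring double bonds plus a heteroatom lone pair. 10 = 4(2)+2, so the system is aromatic and both rings count as aromatic (indole).
Ring E has two sp³ carbons, so it is not fully conjugated — not aromatic (2,3-dihydrofuran).
Aromatic: A, B, C, D. Total: 4.

4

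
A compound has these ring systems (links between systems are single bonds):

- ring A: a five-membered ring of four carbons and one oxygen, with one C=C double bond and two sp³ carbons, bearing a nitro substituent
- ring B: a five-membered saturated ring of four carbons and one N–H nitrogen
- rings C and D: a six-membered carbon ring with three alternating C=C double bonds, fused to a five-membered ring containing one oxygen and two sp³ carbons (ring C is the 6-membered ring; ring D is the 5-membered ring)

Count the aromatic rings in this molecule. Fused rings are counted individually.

Ring A has two sp³ carbons, so it is not fully conjugated — not aromatic (2,3-dihydrofuran).
Ring B has only sp³ atoms, so it is not fully conjugated — not aromatic (pyrrolidine).
Ring C is planar and fully conjugated; 3 ring double bonds give 6 π electrons. Since 6 = 4n+2 (n=1), ring C is aromatic (benzene ring).
Ring D has two sp³ carbons, so it is not fully conjugated — not aromatic (oxolane ring).
Aromatic: C. Total: 1.

1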